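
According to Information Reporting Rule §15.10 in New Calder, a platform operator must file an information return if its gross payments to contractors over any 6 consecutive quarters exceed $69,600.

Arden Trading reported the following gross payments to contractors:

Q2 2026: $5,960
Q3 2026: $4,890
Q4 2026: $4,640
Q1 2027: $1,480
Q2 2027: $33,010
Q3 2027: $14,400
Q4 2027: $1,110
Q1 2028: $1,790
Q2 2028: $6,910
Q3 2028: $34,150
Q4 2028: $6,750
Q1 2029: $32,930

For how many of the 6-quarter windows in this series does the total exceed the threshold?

Q2 2026–Q3 2027: $5,960 + $4,890 + $4,640 + $1,480 + $33,010 + $14,400 = $64,380 (under)
Q3 2026–Q4 2027: $4,890 + $4,640 + $1,480 + $33,010 + $14,400 + $1,110 = $59,530 (under)
Q4 2026–Q1 2028: $4,640 + $1,480 + $33,010 + $14,400 + $1,110 + $1,790 = $56,430 (under)
Q1 2027–Q2 2028: $1,480 + $33,010 + $14,400 + $1,110 + $1,790 + $6,910 = $58,700 (under)
Q2 2027–Q3 2028: $33,010 + $14,400 + $1,110 + $1,790 + $6,910 + $34,150 = $91,370 (over)
Q3 2027–Q4 2028: $14,400 + $1,110 + $1,790 + $6,910 + $34,150 + $6,750 = $65,110 (under)
Q4 2027–Q1 2029: $1,110 + $1,790 + $6,910 + $34,150 + $6,750 + $32,930 = $83,640 (over)
2 windows exceed the threshold.

2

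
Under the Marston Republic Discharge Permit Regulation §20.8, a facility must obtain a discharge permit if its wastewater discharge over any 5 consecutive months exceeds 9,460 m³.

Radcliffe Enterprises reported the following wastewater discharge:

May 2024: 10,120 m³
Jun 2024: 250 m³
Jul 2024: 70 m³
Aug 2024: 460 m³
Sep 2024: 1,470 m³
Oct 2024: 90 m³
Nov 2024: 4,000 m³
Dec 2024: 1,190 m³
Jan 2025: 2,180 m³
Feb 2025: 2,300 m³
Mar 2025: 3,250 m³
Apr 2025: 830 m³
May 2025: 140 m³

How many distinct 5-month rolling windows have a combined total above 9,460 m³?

May 2024–Sep 2024: 10,120 m³ + 250 m³ + 70 m³ + 460 m³ + 1,470 m³ = 12,370 m³ (over)
Jun 2024–Oct 2024: 250 m³ + 70 m³ + 460 m³ + 1,470 m³ + 90 m³ = 2,340 m³ (under)
Jul 2024–Nov 2024: 70 m³ + 460 m³ + 1,470 m³ + 90 m³ + 4,000 m³ = 6,090 m³ (under)
Aug 2024–Dec 2024: 460 m³ + 1,470 m³ + 90 m³ + 4,000 m³ + 1,190 m³ = 7,210 m³ (under)
Sep 2024–Jan 2025: 1,470 m³ + 90 m³ + 4,000 m³ + 1,190 m³ + 2,180 m³ = 8,930 m³ (under)
Oct 2024–Feb 2025: 90 m³ + 4,000 m³ + 1,190 m³ + 2,180 m³ + 2,300 m³ = 9,760 m³ (over)
Nov 2024–Mar 2025: 4,000 m³ + 1,190 m³ + 2,180 m³ + 2,300 m³ + 3,250 m³ = 12,920 m³ (over)
Dec 2024–Apr 2025: 1,190 m³ + 2,180 m³ + 2,300 m³ + 3,250 m³ + 830 m³ = 9,750 m³ (over)
Jan 2025–May 2025: 2,180 m³ + 2,300 m³ + 3,250 m³ + 830 m³ + 140 m³ = 8,700 m³ (under)
4 windows exceed the threshold.

4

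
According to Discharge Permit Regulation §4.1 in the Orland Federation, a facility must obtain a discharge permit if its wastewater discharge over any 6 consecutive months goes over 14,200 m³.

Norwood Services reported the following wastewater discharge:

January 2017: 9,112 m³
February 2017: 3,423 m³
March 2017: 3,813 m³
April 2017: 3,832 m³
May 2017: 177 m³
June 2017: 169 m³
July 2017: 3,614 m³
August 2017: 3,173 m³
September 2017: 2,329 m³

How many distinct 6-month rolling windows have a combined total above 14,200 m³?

3

January 2017–June 2017: 9,112 m³ + 3,423 m³ + 3,813 m³ + 3,832 m³ + 177 m³ + 169 m³ = 20,526 m³ (over)
February 2017–July 2017: 3,423 m³ + 3,813 m³ + 3,832 m³ + 177 m³ + 169 m³ + 3,614 m³ = 15,028 m³ (over)
March 2017–August 2017: 3,813 m³ + 3,832 m³ + 177 m³ + 169 m³ + 3,614 m³ + 3,173 m³ = 14,778 m³ (over)
April 2017–September 2017: 3,832 m³ + 177 m³ + 169 m³ + 3,614 m³ + 3,173 m³ + 2,329 m³ = 13,294 m³ (under)
3 windows exceed the threshold.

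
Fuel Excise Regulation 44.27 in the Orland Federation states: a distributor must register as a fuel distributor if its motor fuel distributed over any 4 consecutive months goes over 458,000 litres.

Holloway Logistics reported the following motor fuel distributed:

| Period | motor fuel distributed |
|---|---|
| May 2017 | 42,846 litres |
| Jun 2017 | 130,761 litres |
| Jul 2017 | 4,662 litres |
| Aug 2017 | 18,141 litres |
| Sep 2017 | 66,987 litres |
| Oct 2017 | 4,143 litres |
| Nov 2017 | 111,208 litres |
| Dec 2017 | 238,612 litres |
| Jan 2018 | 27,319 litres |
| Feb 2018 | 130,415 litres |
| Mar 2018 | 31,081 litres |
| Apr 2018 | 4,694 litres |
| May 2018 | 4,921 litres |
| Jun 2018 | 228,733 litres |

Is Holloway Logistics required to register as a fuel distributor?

May 2017–Aug 2017: 42,846 litres + 130,761 litres + 4,662 litres + 18,141 litres = 196,410 litres (under)
Jun 2017–Sep 2017: 130,761 litres + 4,662 litres + 18,141 litres + 66,987 litres = 220,551 litres (under)
Jul 2017–Oct 2017: 4,662 litres + 18,141 litres + 66,987 litres + 4,143 litres = 93,933 litres (under)
Aug 2017–Nov 2017: 18,141 litres + 66,987 litres + 4,143 litres + 111,208 litres = 200,479 litres (under)
Sep 2017–Dec 2017: 66,987 litres + 4,143 litres + 111,208 litres + 238,612 litres = 420,950 litres (under)
Oct 2017–Jan 2018: 4,143 litres + 111,208 litres + 238,612 litres + 27,319 litres = 381,282 litres (under)
Nov 2017–Feb 2018: 111,208 litres + 238,612 litres + 27,319 litres + 130,415 litres = 507,554 litres (over)
Dec 2017–Mar 2018: 238,612 litres + 27,319 litres + 130,415 litres + 31,081 litres = 427,427 litres (under)
Jan 2018–Apr 2018: 27,319 litres + 130,415 litres + 31,081 litres + 4,694 litres = 193,509 litres (under)
Feb 2018–May 2018: 130,415 litres + 31,081 litres + 4,694 litres + 4,921 litres = 171,111 litres (under)
Mar 2018–Jun 2018: 31,081 litres + 4,694 litres + 4,921 litres + 228,733 litres = 269,429 litres (under)
At least one window exceeds 458,000 litres.

Yes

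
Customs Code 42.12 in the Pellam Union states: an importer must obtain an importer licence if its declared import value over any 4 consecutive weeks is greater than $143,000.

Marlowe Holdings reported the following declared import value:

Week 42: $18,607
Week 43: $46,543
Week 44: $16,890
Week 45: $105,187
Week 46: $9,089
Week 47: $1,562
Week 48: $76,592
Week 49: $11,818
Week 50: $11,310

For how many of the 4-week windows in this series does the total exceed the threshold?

3

Week 42–Week 45: $18,607 + $46,543 + $16,890 + $105,187 = $187,227 (over)
Week 43–Week 46: $46,543 + $16,890 + $105,187 + $9,089 = $177,709 (over)
Week 44–Week 47: $16,890 + $105,187 + $9,089 + $1,562 = $132,728 (under)
Week 45–Week 48: $105,187 + $9,089 + $1,562 + $76,592 = $192,430 (over)
Week 46–Week 49: $9,089 + $1,562 + $76,592 + $11,818 = $99,061 (under)
Week 47–Week 50: $1,562 + $76,592 + $11,818 + $11,310 = $101,282 (under)
3 windows exceed the threshold.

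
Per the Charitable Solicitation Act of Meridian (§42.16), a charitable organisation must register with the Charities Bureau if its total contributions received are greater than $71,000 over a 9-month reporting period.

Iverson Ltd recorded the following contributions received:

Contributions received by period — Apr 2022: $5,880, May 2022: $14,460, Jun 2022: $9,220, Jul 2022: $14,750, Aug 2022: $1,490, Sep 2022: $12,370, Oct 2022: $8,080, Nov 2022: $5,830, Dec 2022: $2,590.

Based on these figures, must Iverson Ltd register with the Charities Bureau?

Total contributions received: $5,880 + $14,460 + $9,220 + $14,750 + $1,490 + $12,370 + $8,080 + $5,830 + $2,590 = $74,670.
$74,670 > $71,000, so the threshold is exceeded.

Yes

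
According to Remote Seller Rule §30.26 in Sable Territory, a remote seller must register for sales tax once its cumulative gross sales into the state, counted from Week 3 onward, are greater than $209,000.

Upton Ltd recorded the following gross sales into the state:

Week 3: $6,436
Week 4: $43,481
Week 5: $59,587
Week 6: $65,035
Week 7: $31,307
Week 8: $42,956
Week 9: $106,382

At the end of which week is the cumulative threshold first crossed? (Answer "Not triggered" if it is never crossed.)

Through Week 3: $6,436
Through Week 4: $49,917
Through Week 5: $109,504
Through Week 6: $174,539
Through Week 7: $205,846
Through Week 8: $248,802 ← exceeds threshold

Week 8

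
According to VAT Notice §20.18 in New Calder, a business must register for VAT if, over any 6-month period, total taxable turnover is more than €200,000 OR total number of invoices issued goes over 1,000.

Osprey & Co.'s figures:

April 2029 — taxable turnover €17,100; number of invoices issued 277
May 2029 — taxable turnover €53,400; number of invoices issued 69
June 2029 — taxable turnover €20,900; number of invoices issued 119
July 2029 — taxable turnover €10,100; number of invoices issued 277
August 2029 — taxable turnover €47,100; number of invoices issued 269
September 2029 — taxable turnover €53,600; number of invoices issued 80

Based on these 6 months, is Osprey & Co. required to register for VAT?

Total taxable turnover: €17,100 + €53,400 + €20,900 + €10,100 + €47,100 + €53,600 = €202,200 (> €200,000).
Total number of invoices issued: 277 + 69 + 119 + 277 + 269 + 80 = 1,091 (> 1,000).
The test is 'or': at least one threshold is exceeded.

Yes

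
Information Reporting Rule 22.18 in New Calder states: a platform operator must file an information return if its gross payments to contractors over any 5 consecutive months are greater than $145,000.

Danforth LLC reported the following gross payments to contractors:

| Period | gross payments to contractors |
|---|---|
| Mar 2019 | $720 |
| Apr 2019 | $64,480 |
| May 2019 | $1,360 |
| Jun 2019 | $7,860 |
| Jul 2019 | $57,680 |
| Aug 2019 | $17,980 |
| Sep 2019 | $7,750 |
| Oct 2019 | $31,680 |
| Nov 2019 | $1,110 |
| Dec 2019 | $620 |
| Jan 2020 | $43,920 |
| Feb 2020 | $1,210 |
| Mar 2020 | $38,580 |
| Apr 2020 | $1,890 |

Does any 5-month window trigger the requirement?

Mar 2019–Jul 2019: $720 + $64,480 + $1,360 + $7,860 + $57,680 = $132,100 (under)
Apr 2019–Aug 2019: $64,480 + $1,360 + $7,860 + $57,680 + $17,980 = $149,360 (over)
May 2019–Sep 2019: $1,360 + $7,860 + $57,680 + $17,980 + $7,750 = $92,630 (under)
Jun 2019–Oct 2019: $7,860 + $57,680 + $17,980 + $7,750 + $31,680 = $122,950 (under)
Jul 2019–Nov 2019: $57,680 + $17,980 + $7,750 + $31,680 + $1,110 = $116,200 (under)
Aug 2019–Dec 2019: $17,980 + $7,750 + $31,680 + $1,110 + $620 = $59,140 (under)
Sep 2019–Jan 2020: $7,750 + $31,680 + $1,110 + $620 + $43,920 = $85,080 (under)
Oct 2019–Feb 2020: $31,680 + $1,110 + $620 + $43,920 + $1,210 = $78,540 (under)
Nov 2019–Mar 2020: $1,110 + $620 + $43,920 + $1,210 + $38,580 = $85,440 (under)
Dec 2019–Apr 2020: $620 + $43,920 + $1,210 + $38,580 + $1,890 = $86,220 (under)
At least one window exceeds $145,000.

Yes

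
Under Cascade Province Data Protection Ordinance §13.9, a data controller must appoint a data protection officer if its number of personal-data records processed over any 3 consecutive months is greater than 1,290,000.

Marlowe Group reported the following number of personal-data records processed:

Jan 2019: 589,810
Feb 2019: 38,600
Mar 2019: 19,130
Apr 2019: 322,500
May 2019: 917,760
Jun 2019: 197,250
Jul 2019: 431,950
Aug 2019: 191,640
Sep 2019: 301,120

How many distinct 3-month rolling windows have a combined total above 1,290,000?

2

Jan 2019–Mar 2019: 589,810 + 38,600 + 19,130 = 647,540 (under)
Feb 2019–Apr 2019: 38,600 + 19,130 + 322,500 = 380,230 (under)
Mar 2019–May 2019: 19,130 + 322,500 + 917,760 = 1,259,390 (under)
Apr 2019–Jun 2019: 322,500 + 917,760 + 197,250 = 1,437,510 (over)
May 2019–Jul 2019: 917,760 + 197,250 + 431,950 = 1,546,960 (over)
Jun 2019–Aug 2019: 197,250 + 431,950 + 191,640 = 820,840 (under)
Jul 2019–Sep 2019: 431,950 + 191,640 + 301,120 = 924,710 (under)
2 windows exceed the threshold.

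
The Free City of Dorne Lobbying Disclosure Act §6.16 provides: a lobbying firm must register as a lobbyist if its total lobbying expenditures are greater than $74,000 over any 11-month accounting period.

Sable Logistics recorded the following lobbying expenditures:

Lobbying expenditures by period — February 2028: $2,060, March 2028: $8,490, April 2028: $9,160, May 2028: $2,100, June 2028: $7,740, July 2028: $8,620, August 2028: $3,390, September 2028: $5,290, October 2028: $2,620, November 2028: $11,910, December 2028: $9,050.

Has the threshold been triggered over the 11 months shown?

No

Total lobbying expenditures: $2,060 + $8,490 + $9,160 + $2,100 + $7,740 + $8,620 + $3,390 + $5,290 + $2,620 + $11,910 + $9,050 = $70,430.
$70,430 ≤ $74,000, so the threshold is not exceeded.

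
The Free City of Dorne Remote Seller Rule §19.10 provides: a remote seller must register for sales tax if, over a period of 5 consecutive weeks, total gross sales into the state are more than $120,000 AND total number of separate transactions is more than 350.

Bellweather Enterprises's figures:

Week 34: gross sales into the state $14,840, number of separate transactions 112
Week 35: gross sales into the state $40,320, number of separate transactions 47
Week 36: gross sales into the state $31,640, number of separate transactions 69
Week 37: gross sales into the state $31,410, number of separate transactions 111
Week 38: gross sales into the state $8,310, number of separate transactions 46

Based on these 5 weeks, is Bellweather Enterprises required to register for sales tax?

Yes

Total gross sales into the state: $14,840 + $40,320 + $31,640 + $31,410 + $8,310 = $126,520 (> $120,000).
Total number of separate transactions: 112 + 47 + 69 + 111 + 46 = 385 (> 350).
The test is 'and': both thresholds are exceeded.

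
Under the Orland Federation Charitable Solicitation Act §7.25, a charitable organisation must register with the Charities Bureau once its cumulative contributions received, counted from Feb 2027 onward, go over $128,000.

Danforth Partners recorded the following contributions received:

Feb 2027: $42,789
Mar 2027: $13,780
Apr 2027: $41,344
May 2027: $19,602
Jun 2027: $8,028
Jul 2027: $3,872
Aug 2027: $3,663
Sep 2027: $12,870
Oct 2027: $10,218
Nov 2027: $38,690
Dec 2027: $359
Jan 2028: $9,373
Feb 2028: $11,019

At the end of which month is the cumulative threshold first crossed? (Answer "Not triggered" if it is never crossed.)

Through Feb 2027: $42,789
Through Mar 2027: $56,569
Through Apr 2027: $97,913
Through May 2027: $117,515
Through Jun 2027: $125,543
Through Jul 2027: $129,415 ← exceeds threshold

Jul 2027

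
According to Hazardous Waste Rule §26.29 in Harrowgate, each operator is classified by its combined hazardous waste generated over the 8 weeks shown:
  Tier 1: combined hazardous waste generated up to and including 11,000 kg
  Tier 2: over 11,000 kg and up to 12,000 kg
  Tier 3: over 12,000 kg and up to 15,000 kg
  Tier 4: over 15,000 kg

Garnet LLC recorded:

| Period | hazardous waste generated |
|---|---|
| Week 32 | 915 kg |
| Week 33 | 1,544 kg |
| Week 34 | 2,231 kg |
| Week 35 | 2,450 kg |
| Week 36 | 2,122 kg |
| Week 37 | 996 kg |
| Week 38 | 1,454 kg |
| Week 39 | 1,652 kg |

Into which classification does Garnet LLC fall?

Combined hazardous waste generated: 915 kg + 1,544 kg + 2,231 kg + 2,450 kg + 2,122 kg + 996 kg + 1,454 kg + 1,652 kg = 13,364 kg.
12,000 kg < 13,364 kg ≤ 15,000 kg, so Tier 3 applies.

Tier 3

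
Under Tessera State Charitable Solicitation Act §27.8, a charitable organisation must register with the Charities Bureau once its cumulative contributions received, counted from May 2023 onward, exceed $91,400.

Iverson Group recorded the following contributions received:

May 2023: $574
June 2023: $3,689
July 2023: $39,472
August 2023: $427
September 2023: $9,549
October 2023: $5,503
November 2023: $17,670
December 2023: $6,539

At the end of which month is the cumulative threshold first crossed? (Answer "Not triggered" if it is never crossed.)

Not triggered

Through May 2023: $574
Through June 2023: $4,263
Through July 2023: $43,735
Through August 2023: $44,162
Through September 2023: $53,711
Through October 2023: $59,214
Through November 2023: $76,884
Through December 2023: $83,423
Final cumulative total $83,423 ≤ $91,400; the threshold is never exceeded.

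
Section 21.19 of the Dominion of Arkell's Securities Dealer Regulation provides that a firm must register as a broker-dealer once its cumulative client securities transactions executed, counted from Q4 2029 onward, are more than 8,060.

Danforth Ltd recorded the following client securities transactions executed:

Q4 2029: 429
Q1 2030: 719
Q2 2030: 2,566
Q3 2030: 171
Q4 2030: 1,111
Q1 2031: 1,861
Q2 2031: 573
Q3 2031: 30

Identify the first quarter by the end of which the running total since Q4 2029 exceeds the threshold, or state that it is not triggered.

Through Q4 2029: 429
Through Q1 2030: 1,148
Through Q2 2030: 3,714
Through Q3 2030: 3,885
Through Q4 2030: 4,996
Through Q1 2031: 6,857
Through Q2 2031: 7,430
Through Q3 2031: 7,460
Final cumulative total 7,460 ≤ 8,060; the threshold is never exceeded.

Not triggered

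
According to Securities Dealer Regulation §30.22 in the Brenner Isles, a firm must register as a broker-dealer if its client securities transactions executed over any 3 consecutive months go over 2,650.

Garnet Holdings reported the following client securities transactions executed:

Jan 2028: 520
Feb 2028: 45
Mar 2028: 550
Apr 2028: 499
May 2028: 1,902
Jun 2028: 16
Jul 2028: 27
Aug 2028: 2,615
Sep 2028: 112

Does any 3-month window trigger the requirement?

Jan 2028–Mar 2028: 520 + 45 + 550 = 1,115 (under)
Feb 2028–Apr 2028: 45 + 550 + 499 = 1,094 (under)
Mar 2028–May 2028: 550 + 499 + 1,902 = 2,951 (over)
Apr 2028–Jun 2028: 499 + 1,902 + 16 = 2,417 (under)
May 2028–Jul 2028: 1,902 + 16 + 27 = 1,945 (under)
Jun 2028–Aug 2028: 16 + 27 + 2,615 = 2,658 (over)
Jul 2028–Sep 2028: 27 + 2,615 + 112 = 2,754 (over)
At least one window exceeds 2,650.

Yes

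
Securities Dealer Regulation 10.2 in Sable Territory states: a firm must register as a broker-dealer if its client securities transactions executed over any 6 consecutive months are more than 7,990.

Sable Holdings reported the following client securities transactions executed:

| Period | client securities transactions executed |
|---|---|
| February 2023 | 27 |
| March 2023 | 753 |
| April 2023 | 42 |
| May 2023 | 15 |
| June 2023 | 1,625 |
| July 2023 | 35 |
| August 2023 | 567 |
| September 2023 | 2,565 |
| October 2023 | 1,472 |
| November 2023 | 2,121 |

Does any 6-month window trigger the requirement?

February 2023–July 2023: 27 + 753 + 42 + 15 + 1,625 + 35 = 2,497 (under)
March 2023–August 2023: 753 + 42 + 15 + 1,625 + 35 + 567 = 3,037 (under)
April 2023–September 2023: 42 + 15 + 1,625 + 35 + 567 + 2,565 = 4,849 (under)
May 2023–October 2023: 15 + 1,625 + 35 + 567 + 2,565 + 1,472 = 6,279 (under)
June 2023–November 2023: 1,625 + 35 + 567 + 2,565 + 1,472 + 2,121 = 8,385 (over)
At least one window exceeds 7,990.

Yes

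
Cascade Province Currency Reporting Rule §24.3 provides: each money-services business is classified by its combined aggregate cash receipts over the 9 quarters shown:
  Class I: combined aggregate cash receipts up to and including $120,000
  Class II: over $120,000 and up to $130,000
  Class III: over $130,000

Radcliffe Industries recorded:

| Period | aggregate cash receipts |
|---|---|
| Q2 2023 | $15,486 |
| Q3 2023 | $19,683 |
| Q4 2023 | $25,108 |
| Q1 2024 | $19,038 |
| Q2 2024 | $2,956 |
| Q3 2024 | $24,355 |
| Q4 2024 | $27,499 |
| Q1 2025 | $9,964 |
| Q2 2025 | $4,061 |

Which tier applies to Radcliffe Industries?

Class III

Combined aggregate cash receipts: $15,486 + $19,683 + $25,108 + $19,038 + $2,956 + $24,355 + $27,499 + $9,964 + $4,061 = $148,150.
$148,150 > $130,000, so Class III applies.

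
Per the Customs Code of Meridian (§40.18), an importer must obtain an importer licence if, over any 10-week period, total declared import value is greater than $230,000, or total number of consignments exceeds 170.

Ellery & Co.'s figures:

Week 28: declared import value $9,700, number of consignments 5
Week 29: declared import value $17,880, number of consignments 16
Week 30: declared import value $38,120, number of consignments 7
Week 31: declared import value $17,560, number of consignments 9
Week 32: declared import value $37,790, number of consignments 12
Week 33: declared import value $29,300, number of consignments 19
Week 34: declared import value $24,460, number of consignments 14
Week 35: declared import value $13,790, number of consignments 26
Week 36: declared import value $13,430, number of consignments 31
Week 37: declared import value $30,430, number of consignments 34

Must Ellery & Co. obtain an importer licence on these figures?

Yes

Total declared import value: $9,700 + $17,880 + $38,120 + $17,560 + $37,790 + $29,300 + $24,460 + $13,790 + $13,430 + $30,430 = $232,460 (> $230,000).
Total number of consignments: 5 + 16 + 7 + 9 + 12 + 19 + 14 + 26 + 31 + 34 = 173 (> 170).
The test is 'or': at least one threshold is exceeded.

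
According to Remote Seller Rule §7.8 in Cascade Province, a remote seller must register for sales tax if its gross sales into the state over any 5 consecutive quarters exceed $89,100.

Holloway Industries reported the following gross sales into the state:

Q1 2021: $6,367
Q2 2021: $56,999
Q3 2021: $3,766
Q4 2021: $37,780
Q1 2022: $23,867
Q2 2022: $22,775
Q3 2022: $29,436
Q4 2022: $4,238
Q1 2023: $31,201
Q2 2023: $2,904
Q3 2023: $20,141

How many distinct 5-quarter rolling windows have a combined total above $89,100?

6

Q1 2021–Q1 2022: $6,367 + $56,999 + $3,766 + $37,780 + $23,867 = $128,779 (over)
Q2 2021–Q2 2022: $56,999 + $3,766 + $37,780 + $23,867 + $22,775 = $145,187 (over)
Q3 2021–Q3 2022: $3,766 + $37,780 + $23,867 + $22,775 + $29,436 = $117,624 (over)
Q4 2021–Q4 2022: $37,780 + $23,867 + $22,775 + $29,436 + $4,238 = $118,096 (over)
Q1 2022–Q1 2023: $23,867 + $22,775 + $29,436 + $4,238 + $31,201 = $111,517 (over)
Q2 2022–Q2 2023: $22,775 + $29,436 + $4,238 + $31,201 + $2,904 = $90,554 (over)
Q3 2022–Q3 2023: $29,436 + $4,238 + $31,201 + $2,904 + $20,141 = $87,920 (under)
6 windows exceed the threshold.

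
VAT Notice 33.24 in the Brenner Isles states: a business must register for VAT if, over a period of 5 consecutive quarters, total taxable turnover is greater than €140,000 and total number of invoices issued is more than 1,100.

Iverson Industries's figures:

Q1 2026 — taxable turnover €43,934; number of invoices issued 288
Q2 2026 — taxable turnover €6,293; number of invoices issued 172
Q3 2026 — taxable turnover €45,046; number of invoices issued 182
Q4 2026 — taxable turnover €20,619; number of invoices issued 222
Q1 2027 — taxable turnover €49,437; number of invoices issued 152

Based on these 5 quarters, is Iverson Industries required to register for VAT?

No

Total taxable turnover: €43,934 + €6,293 + €45,046 + €20,619 + €49,437 = €165,329 (> €140,000).
Total number of invoices issued: 288 + 172 + 182 + 222 + 152 = 1,016 (≤ 1,100).
The test is 'and': the rule requires both, and at least one is not exceeded.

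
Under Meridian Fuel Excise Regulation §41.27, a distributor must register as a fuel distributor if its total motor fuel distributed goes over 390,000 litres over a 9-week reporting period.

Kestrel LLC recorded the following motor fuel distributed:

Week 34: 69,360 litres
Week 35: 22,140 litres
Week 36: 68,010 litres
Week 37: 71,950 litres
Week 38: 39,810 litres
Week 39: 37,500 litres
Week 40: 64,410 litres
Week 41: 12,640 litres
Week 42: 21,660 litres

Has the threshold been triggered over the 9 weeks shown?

Total motor fuel distributed: 69,360 litres + 22,140 litres + 68,010 litres + 71,950 litres + 39,810 litres + 37,500 litres + 64,410 litres + 12,640 litres + 21,660 litres = 407,480 litres.
407,480 litres > 390,000 litres, so the threshold is exceeded.

Yes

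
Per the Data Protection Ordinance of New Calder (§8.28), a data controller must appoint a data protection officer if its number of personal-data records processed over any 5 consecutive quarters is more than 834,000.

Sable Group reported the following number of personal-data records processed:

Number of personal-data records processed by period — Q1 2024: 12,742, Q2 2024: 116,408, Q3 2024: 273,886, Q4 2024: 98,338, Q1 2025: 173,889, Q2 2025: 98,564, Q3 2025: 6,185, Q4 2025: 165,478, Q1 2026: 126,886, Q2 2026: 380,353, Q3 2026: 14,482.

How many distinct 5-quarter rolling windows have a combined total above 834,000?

Q1 2024–Q1 2025: 12,742 + 116,408 + 273,886 + 98,338 + 173,889 = 675,263 (under)
Q2 2024–Q2 2025: 116,408 + 273,886 + 98,338 + 173,889 + 98,564 = 761,085 (under)
Q3 2024–Q3 2025: 273,886 + 98,338 + 173,889 + 98,564 + 6,185 = 650,862 (under)
Q4 2024–Q4 2025: 98,338 + 173,889 + 98,564 + 6,185 + 165,478 = 542,454 (under)
Q1 2025–Q1 2026: 173,889 + 98,564 + 6,185 + 165,478 + 126,886 = 571,002 (under)
Q2 2025–Q2 2026: 98,564 + 6,185 + 165,478 + 126,886 + 380,353 = 777,466 (under)
Q3 2025–Q3 2026: 6,185 + 165,478 + 126,886 + 380,353 + 14,482 = 693,384 (under)
0 windows exceed the threshold.

0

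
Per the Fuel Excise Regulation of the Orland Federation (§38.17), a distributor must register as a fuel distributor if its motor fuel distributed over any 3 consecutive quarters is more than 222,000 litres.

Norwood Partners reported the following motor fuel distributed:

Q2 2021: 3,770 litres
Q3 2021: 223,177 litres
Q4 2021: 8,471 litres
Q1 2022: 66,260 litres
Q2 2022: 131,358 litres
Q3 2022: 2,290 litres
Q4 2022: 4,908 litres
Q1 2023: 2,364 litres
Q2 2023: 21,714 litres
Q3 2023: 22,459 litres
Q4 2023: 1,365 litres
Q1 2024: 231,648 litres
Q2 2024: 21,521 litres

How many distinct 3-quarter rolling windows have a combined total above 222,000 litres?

Q2 2021–Q4 2021: 3,770 litres + 223,177 litres + 8,471 litres = 235,418 litres (over)
Q3 2021–Q1 2022: 223,177 litres + 8,471 litres + 66,260 litres = 297,908 litres (over)
Q4 2021–Q2 2022: 8,471 litres + 66,260 litres + 131,358 litres = 206,089 litres (under)
Q1 2022–Q3 2022: 66,260 litres + 131,358 litres + 2,290 litres = 199,908 litres (under)
Q2 2022–Q4 2022: 131,358 litres + 2,290 litres + 4,908 litres = 138,556 litres (under)
Q3 2022–Q1 2023: 2,290 litres + 4,908 litres + 2,364 litres = 9,562 litres (under)
Q4 2022–Q2 2023: 4,908 litres + 2,364 litres + 21,714 litres = 28,986 litres (under)
Q1 2023–Q3 2023: 2,364 litres + 21,714 litres + 22,459 litres = 46,537 litres (under)
Q2 2023–Q4 2023: 21,714 litres + 22,459 litres + 1,365 litres = 45,538 litres (under)
Q3 2023–Q1 2024: 22,459 litres + 1,365 litres + 231,648 litres = 255,472 litres (over)
Q4 2023–Q2 2024: 1,365 litres + 231,648 litres + 21,521 litres = 254,534 litres (over)
4 windows exceed the threshold.

4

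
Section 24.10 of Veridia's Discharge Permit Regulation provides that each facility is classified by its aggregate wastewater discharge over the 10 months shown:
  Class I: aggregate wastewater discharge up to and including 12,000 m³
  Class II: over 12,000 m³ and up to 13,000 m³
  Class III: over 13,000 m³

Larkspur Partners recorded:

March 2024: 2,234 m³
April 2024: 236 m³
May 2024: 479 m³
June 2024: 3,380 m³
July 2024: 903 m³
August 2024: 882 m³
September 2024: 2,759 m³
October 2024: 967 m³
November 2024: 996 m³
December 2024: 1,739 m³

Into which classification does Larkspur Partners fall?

Aggregate wastewater discharge: 2,234 m³ + 236 m³ + 479 m³ + 3,380 m³ + 903 m³ + 882 m³ + 2,759 m³ + 967 m³ + 996 m³ + 1,739 m³ = 14,575 m³.
14,575 m³ > 13,000 m³, so Class III applies.

Class III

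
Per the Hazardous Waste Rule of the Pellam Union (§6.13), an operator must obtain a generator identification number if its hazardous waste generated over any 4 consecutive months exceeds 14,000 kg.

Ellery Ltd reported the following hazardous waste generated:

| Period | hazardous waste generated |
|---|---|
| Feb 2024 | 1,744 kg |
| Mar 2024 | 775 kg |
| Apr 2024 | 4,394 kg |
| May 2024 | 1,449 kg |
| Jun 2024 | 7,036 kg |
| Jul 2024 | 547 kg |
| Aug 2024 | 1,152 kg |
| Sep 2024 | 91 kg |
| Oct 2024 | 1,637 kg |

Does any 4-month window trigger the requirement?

Feb 2024–May 2024: 1,744 kg + 775 kg + 4,394 kg + 1,449 kg = 8,362 kg (under)
Mar 2024–Jun 2024: 775 kg + 4,394 kg + 1,449 kg + 7,036 kg = 13,654 kg (under)
Apr 2024–Jul 2024: 4,394 kg + 1,449 kg + 7,036 kg + 547 kg = 13,426 kg (under)
May 2024–Aug 2024: 1,449 kg + 7,036 kg + 547 kg + 1,152 kg = 10,184 kg (under)
Jun 2024–Sep 2024: 7,036 kg + 547 kg + 1,152 kg + 91 kg = 8,826 kg (under)
Jul 2024–Oct 2024: 547 kg + 1,152 kg + 91 kg + 1,637 kg = 3,427 kg (under)
No window exceeds 14,000 kg.

No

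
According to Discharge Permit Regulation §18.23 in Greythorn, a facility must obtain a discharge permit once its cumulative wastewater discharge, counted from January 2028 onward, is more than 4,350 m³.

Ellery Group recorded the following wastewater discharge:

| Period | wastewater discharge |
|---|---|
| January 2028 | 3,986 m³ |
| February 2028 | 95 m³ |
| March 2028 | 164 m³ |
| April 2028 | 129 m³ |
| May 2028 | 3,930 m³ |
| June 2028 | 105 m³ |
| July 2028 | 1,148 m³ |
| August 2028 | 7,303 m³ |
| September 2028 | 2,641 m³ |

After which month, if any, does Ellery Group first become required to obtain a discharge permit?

April 2028

Through January 2028: 3,986 m³
Through February 2028: 4,081 m³
Through March 2028: 4,245 m³
Through April 2028: 4,374 m³ ← exceeds threshold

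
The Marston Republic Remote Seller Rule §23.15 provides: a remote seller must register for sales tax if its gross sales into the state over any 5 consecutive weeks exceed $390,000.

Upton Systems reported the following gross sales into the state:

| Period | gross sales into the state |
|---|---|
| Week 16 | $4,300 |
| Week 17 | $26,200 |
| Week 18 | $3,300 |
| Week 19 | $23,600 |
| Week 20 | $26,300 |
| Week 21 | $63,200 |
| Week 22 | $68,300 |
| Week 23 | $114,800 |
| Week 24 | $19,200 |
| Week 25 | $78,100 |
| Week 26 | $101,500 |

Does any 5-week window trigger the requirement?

Week 16–Week 20: $4,300 + $26,200 + $3,300 + $23,600 + $26,300 = $83,700 (under)
Week 17–Week 21: $26,200 + $3,300 + $23,600 + $26,300 + $63,200 = $142,600 (under)
Week 18–Week 22: $3,300 + $23,600 + $26,300 + $63,200 + $68,300 = $184,700 (under)
Week 19–Week 23: $23,600 + $26,300 + $63,200 + $68,300 + $114,800 = $296,200 (under)
Week 20–Week 24: $26,300 + $63,200 + $68,300 + $114,800 + $19,200 = $291,800 (under)
Week 21–Week 25: $63,200 + $68,300 + $114,800 + $19,200 + $78,100 = $343,600 (under)
Week 22–Week 26: $68,300 + $114,800 + $19,200 + $78,100 + $101,500 = $381,900 (under)
No window exceeds $390,000.

No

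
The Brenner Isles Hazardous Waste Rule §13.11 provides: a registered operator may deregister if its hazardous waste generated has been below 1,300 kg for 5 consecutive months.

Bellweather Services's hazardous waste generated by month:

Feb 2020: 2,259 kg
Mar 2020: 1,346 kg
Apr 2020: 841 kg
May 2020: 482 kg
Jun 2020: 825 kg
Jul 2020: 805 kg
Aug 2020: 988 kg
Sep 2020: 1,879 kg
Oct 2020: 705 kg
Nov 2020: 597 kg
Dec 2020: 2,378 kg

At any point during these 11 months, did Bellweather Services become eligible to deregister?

Months below 1,300 kg: Apr 2020, May 2020, Jun 2020, Jul 2020, Aug 2020, Oct 2020, Nov 2020.
Longest run of consecutive months below the threshold: 5.
5 ≥ 5, so Bellweather Services became eligible.

Yes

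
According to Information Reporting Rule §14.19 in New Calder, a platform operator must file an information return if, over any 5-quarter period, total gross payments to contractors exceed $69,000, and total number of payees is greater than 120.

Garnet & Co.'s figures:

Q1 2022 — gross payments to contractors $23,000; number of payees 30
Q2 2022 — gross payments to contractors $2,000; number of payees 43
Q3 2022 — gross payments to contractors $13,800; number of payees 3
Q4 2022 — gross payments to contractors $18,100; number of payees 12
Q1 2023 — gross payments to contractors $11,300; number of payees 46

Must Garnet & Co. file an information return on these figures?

No

Total gross payments to contractors: $23,000 + $2,000 + $13,800 + $18,100 + $11,300 = $68,200 (≤ $69,000).
Total number of payees: 30 + 43 + 3 + 12 + 46 = 134 (> 120).
The test is 'and': the rule requires both, and at least one is not exceeded.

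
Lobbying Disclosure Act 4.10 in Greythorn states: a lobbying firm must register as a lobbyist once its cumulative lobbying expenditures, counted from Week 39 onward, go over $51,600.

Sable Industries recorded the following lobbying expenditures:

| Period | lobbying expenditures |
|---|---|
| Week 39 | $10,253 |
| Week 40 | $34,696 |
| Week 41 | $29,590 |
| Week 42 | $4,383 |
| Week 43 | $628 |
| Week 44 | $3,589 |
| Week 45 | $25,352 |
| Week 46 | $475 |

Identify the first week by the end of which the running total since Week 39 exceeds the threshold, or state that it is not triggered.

Through Week 39: $10,253
Through Week 40: $44,949
Through Week 41: $74,539 ← exceeds threshold

Week 41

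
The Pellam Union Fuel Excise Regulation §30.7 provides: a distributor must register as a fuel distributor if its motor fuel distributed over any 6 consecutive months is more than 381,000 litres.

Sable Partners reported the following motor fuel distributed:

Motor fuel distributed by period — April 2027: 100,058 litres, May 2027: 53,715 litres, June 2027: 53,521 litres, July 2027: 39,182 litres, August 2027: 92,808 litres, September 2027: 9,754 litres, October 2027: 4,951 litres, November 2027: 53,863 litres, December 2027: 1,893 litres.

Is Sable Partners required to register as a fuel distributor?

April 2027–September 2027: 100,058 litres + 53,715 litres + 53,521 litres + 39,182 litres + 92,808 litres + 9,754 litres = 349,038 litres (under)
May 2027–October 2027: 53,715 litres + 53,521 litres + 39,182 litres + 92,808 litres + 9,754 litres + 4,951 litres = 253,931 litres (under)
June 2027–November 2027: 53,521 litres + 39,182 litres + 92,808 litres + 9,754 litres + 4,951 litres + 53,863 litres = 254,079 litres (under)
July 2027–December 2027: 39,182 litres + 92,808 litres + 9,754 litres + 4,951 litres + 53,863 litres + 1,893 litres = 202,451 litres (under)
No window exceeds 381,000 litres.

No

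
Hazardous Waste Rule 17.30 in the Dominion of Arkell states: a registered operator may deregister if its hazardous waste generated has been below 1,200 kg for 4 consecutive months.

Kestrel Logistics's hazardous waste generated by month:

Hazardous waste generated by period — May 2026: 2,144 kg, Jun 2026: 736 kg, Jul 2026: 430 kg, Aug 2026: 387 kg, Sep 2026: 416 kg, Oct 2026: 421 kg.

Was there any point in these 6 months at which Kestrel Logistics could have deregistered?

Months below 1,200 kg: Jun 2026, Jul 2026, Aug 2026, Sep 2026, Oct 2026.
Longest run of consecutive months below the threshold: 5.
5 ≥ 4, so Kestrel Logistics became eligible.

Yes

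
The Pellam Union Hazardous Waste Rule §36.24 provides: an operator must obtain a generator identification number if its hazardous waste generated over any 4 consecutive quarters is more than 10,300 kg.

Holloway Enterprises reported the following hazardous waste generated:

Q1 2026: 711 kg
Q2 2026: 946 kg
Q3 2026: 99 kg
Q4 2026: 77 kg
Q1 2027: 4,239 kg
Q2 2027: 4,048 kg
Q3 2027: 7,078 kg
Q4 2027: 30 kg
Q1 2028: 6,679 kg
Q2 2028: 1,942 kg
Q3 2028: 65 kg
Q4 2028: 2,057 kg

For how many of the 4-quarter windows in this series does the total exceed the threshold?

5

Q1 2026–Q4 2026: 711 kg + 946 kg + 99 kg + 77 kg = 1,833 kg (under)
Q2 2026–Q1 2027: 946 kg + 99 kg + 77 kg + 4,239 kg = 5,361 kg (under)
Q3 2026–Q2 2027: 99 kg + 77 kg + 4,239 kg + 4,048 kg = 8,463 kg (under)
Q4 2026–Q3 2027: 77 kg + 4,239 kg + 4,048 kg + 7,078 kg = 15,442 kg (over)
Q1 2027–Q4 2027: 4,239 kg + 4,048 kg + 7,078 kg + 30 kg = 15,395 kg (over)
Q2 2027–Q1 2028: 4,048 kg + 7,078 kg + 30 kg + 6,679 kg = 17,835 kg (over)
Q3 2027–Q2 2028: 7,078 kg + 30 kg + 6,679 kg + 1,942 kg = 15,729 kg (over)
Q4 2027–Q3 2028: 30 kg + 6,679 kg + 1,942 kg + 65 kg = 8,716 kg (under)
Q1 2028–Q4 2028: 6,679 kg + 1,942 kg + 65 kg + 2,057 kg = 10,743 kg (over)
5 windows exceed the threshold.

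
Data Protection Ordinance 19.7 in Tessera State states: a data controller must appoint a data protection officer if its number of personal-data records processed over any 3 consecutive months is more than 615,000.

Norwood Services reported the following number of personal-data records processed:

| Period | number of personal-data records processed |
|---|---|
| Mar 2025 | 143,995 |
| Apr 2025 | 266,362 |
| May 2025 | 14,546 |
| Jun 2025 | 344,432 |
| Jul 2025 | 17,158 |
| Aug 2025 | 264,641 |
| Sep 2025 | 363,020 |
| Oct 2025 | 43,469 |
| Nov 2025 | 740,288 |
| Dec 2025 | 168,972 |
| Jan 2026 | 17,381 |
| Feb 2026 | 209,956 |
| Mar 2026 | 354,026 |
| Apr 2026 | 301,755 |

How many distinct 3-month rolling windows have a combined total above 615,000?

Mar 2025–May 2025: 143,995 + 266,362 + 14,546 = 424,903 (under)
Apr 2025–Jun 2025: 266,362 + 14,546 + 344,432 = 625,340 (over)
May 2025–Jul 2025: 14,546 + 344,432 + 17,158 = 376,136 (under)
Jun 2025–Aug 2025: 344,432 + 17,158 + 264,641 = 626,231 (over)
Jul 2025–Sep 2025: 17,158 + 264,641 + 363,020 = 644,819 (over)
Aug 2025–Oct 2025: 264,641 + 363,020 + 43,469 = 671,130 (over)
Sep 2025–Nov 2025: 363,020 + 43,469 + 740,288 = 1,146,777 (over)
Oct 2025–Dec 2025: 43,469 + 740,288 + 168,972 = 952,729 (over)
Nov 2025–Jan 2026: 740,288 + 168,972 + 17,381 = 926,641 (over)
Dec 2025–Feb 2026: 168,972 + 17,381 + 209,956 = 396,309 (under)
Jan 2026–Mar 2026: 17,381 + 209,956 + 354,026 = 581,363 (under)
Feb 2026–Apr 2026: 209,956 + 354,026 + 301,755 = 865,737 (over)
8 windows exceed the threshold.

8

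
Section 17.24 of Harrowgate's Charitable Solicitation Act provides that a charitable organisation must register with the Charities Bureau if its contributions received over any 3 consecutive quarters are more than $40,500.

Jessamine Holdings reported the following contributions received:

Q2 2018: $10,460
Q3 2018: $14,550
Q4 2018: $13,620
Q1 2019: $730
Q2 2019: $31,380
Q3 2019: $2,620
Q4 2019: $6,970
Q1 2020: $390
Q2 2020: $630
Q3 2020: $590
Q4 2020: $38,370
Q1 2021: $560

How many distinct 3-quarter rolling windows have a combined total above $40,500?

2

Q2 2018–Q4 2018: $10,460 + $14,550 + $13,620 = $38,630 (under)
Q3 2018–Q1 2019: $14,550 + $13,620 + $730 = $28,900 (under)
Q4 2018–Q2 2019: $13,620 + $730 + $31,380 = $45,730 (over)
Q1 2019–Q3 2019: $730 + $31,380 + $2,620 = $34,730 (under)
Q2 2019–Q4 2019: $31,380 + $2,620 + $6,970 = $40,970 (over)
Q3 2019–Q1 2020: $2,620 + $6,970 + $390 = $9,980 (under)
Q4 2019–Q2 2020: $6,970 + $390 + $630 = $7,990 (under)
Q1 2020–Q3 2020: $390 + $630 + $590 = $1,610 (under)
Q2 2020–Q4 2020: $630 + $590 + $38,370 = $39,590 (under)
Q3 2020–Q1 2021: $590 + $38,370 + $560 = $39,520 (under)
2 windows exceed the threshold.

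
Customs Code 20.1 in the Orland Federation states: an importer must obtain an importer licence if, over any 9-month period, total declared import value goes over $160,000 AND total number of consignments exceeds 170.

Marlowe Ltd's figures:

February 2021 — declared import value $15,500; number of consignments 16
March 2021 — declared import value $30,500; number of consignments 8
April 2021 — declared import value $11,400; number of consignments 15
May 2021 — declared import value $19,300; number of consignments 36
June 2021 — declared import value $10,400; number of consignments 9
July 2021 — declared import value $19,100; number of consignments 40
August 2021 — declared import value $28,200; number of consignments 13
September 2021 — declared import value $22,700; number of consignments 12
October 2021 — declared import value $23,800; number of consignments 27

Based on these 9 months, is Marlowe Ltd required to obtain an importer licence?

Yes

Total declared import value: $15,500 + $30,500 + $11,400 + $19,300 + $10,400 + $19,100 + $28,200 + $22,700 + $23,800 = $180,900 (> $160,000).
Total number of consignments: 16 + 8 + 15 + 36 + 9 + 40 + 13 + 12 + 27 = 176 (> 170).
The test is 'and': both thresholds are exceeded.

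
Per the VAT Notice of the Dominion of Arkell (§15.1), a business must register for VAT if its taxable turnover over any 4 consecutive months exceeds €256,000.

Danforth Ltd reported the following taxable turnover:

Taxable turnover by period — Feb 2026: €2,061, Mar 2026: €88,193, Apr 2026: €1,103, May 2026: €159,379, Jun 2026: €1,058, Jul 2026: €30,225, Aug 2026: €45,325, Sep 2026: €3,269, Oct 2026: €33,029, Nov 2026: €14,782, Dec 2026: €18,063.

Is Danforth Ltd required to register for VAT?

No

Feb 2026–May 2026: €2,061 + €88,193 + €1,103 + €159,379 = €250,736 (under)
Mar 2026–Jun 2026: €88,193 + €1,103 + €159,379 + €1,058 = €249,733 (under)
Apr 2026–Jul 2026: €1,103 + €159,379 + €1,058 + €30,225 = €191,765 (under)
May 2026–Aug 2026: €159,379 + €1,058 + €30,225 + €45,325 = €235,987 (under)
Jun 2026–Sep 2026: €1,058 + €30,225 + €45,325 + €3,269 = €79,877 (under)
Jul 2026–Oct 2026: €30,225 + €45,325 + €3,269 + €33,029 = €111,848 (under)
Aug 2026–Nov 2026: €45,325 + €3,269 + €33,029 + €14,782 = €96,405 (under)
Sep 2026–Dec 2026: €3,269 + €33,029 + €14,782 + €18,063 = €69,143 (under)
No window exceeds €256,000.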